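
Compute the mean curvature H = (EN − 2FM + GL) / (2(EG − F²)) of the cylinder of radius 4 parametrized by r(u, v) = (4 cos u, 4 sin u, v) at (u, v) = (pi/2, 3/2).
H = -1/8

With E = 16, F = 0, G = 1, L = -4, M = 0, N = 0, assemble
  H = (EN − 2FM + GL) / (2(EG − F²)) = -1/8.
At (u, v) = (pi/2, 3/2): H = -1/8.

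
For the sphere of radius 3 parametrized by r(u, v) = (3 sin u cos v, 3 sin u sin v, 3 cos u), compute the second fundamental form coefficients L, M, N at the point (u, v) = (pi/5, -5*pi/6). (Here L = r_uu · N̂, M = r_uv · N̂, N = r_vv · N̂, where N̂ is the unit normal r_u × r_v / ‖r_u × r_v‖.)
L = -3;  M = 0;  N = -15/8 + 3*sqrt(5)/8

Compute the unit normal N̂(u, v) = (sin(u)^2*cos(v)/Abs(sin(u)), sin(u)^2*sin(v)/Abs(sin(u)), sin(2*u)/(2*Abs(sin(u)))), and the second partials r_uu, r_uv, r_vv. Take dot products:
  L(u, v) = r_uu · N̂ = -3*sin(u)/Abs(sin(u)),
  M(u, v) = r_uv · N̂ = 0,
  N(u, v) = r_vv · N̂ = -3*sin(u)^3/Abs(sin(u)).
Evaluating at (u, v) = (pi/5, -5*pi/6):
  L = -3, M = 0, N = -15/8 + 3*sqrt(5)/8.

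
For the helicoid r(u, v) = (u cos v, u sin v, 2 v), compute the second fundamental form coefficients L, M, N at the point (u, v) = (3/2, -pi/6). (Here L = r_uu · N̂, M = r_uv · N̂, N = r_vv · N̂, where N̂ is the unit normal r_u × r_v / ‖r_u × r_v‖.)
L = 0;  M = -4/5;  N = 0

Compute the unit normal N̂(u, v) = (2*sin(v)/sqrt(u^2 + 4), -2*cos(v)/sqrt(u^2 + 4), u/sqrt(u^2 + 4)), and the second partials r_uu, r_uv, r_vv. Take dot products:
  L(u, v) = r_uu · N̂ = 0,
  M(u, v) = r_uv · N̂ = -2/sqrt(u^2 + 4),
  N(u, v) = r_vv · N̂ = 0.
Evaluating at (u, v) = (3/2, -pi/6):
  L = 0, M = -4/5, N = 0.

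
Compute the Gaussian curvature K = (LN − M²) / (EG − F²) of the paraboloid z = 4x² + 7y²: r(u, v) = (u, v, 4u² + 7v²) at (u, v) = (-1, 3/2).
K = 28/64009

Coefficients of the first fundamental form: E = 64*u^2 + 1, F = 112*u*v, G = 196*v^2 + 1.
Coefficients of the second fundamental form: L = 8/sqrt(64*u^2 + 196*v^2 + 1), M = 0, N = 14/sqrt(64*u^2 + 196*v^2 + 1).
Assemble K = (LN − M²)/(EG − F²) = 112/(4096*u^4 + 25088*u^2*v^2 + 128*u^2 + 38416*v^4 + 392*v^2 + 1). At (u, v) = (-1, 3/2): K = 28/64009.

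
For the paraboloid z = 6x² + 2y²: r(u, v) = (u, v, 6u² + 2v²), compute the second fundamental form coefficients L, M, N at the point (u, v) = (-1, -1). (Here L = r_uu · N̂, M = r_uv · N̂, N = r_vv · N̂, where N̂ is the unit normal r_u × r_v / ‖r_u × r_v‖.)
L = 12*sqrt(161)/161;  M = 0;  N = 4*sqrt(161)/161

Compute the unit normal N̂(u, v) = (-12*u/sqrt(144*u^2 + 16*v^2 + 1), -4*v/sqrt(144*u^2 + 16*v^2 + 1), 1/sqrt(144*u^2 + 16*v^2 + 1)), and the second partials r_uu, r_uv, r_vv. Take dot products:
  L(u, v) = r_uu · N̂ = 12/sqrt(144*u^2 + 16*v^2 + 1),
  M(u, v) = r_uv · N̂ = 0,
  N(u, v) = r_vv · N̂ = 4/sqrt(144*u^2 + 16*v^2 + 1).
Evaluating at (u, v) = (-1, -1):
  L = 12*sqrt(161)/161, M = 0, N = 4*sqrt(161)/161.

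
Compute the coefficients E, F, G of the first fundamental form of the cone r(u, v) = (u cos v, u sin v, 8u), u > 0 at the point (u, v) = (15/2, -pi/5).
E = 65;  F = 0;  G = 225/4

Partials: r_u = (cos(v), sin(v), 8), r_v = (-u*sin(v), u*cos(v), 0). As functions of (u, v):
  E = r_u · r_u = 65,
  F = r_u · r_v = 0,
  G = r_v · r_v = u^2.
Evaluating at (u, v) = (15/2, -pi/5): E = 65, F = 0, G = 225/4.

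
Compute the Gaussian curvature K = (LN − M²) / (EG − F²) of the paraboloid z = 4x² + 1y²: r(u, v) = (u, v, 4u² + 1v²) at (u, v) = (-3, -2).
K = 16/351649

Coefficients of the first fundamental form: E = 64*u^2 + 1, F = 16*u*v, G = 4*v^2 + 1.
Coefficients of the second fundamental form: L = 8/sqrt(64*u^2 + 4*v^2 + 1), M = 0, N = 2/sqrt(64*u^2 + 4*v^2 + 1).
Assemble K = (LN − M²)/(EG − F²) = 16/(4096*u^4 + 512*u^2*v^2 + 128*u^2 + 16*v^4 + 8*v^2 + 1). At (u, v) = (-3, -2): K = 16/351649.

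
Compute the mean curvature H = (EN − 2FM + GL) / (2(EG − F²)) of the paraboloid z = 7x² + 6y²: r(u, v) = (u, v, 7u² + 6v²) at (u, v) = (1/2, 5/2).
H = 6607*sqrt(38)/180500

With E = 196*u^2 + 1, F = 168*u*v, G = 144*v^2 + 1, L = 14/sqrt(196*u^2 + 144*v^2 + 1), M = 0, N = 12/sqrt(196*u^2 + 144*v^2 + 1), assemble
  H = (EN − 2FM + GL) / (2(EG − F²)) = (1176*u^2 + 1008*v^2 + 13)/(196*u^2 + 144*v^2 + 1)^(3/2).
At (u, v) = (1/2, 5/2): H = 6607*sqrt(38)/180500.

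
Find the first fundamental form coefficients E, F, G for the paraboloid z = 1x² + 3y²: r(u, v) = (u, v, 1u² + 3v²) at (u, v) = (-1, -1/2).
E = 5;  F = 6;  G = 10

Partials: r_u = (1, 0, 2*u), r_v = (0, 1, 6*v). As functions of (u, v):
  E = r_u · r_u = 4*u^2 + 1,
  F = r_u · r_v = 12*u*v,
  G = r_v · r_v = 36*v^2 + 1.
Evaluating at (u, v) = (-1, -1/2): E = 5, F = 6, G = 10.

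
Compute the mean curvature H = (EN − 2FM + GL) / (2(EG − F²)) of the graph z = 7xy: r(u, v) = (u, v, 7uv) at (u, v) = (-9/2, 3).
H = 37044*sqrt(5737)/32913169

With E = 49*v^2 + 1, F = 49*u*v, G = 49*u^2 + 1, L = 0, M = 7/sqrt(49*u^2 + 49*v^2 + 1), N = 0, assemble
  H = (EN − 2FM + GL) / (2(EG − F²)) = -343*u*v/(49*u^2 + 49*v^2 + 1)^(3/2).
At (u, v) = (-9/2, 3): H = 37044*sqrt(5737)/32913169.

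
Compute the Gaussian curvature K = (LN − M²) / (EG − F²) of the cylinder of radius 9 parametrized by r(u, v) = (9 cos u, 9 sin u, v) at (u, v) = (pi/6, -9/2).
K = 0

Coefficients of the first fundamental form: E = 81, F = 0, G = 1.
Coefficients of the second fundamental form: L = -9, M = 0, N = 0.
Assemble K = (LN − M²)/(EG − F²) = 0. At (u, v) = (pi/6, -9/2): K = 0.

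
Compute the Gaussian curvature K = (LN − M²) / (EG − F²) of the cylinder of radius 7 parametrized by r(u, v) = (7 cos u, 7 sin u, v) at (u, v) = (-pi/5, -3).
K = 0

Coefficients of the first fundamental form: E = 49, F = 0, G = 1.
Coefficients of the second fundamental form: L = -7, M = 0, N = 0.
Assemble K = (LN − M²)/(EG − F²) = 0. At (u, v) = (-pi/5, -3): K = 0.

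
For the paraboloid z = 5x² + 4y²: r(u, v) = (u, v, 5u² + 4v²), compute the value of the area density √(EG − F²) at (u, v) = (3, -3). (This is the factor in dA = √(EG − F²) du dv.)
√(EG − F²)|_{(3, -3)} = sqrt(1477)

E = 100*u^2 + 1, F = 80*u*v, G = 64*v^2 + 1, so EG − F² = 100*u^2 + 64*v^2 + 1. Taking the positive square root: √(EG − F²) = sqrt(100*u^2 + 64*v^2 + 1). At (u, v) = (3, -3): sqrt(1477).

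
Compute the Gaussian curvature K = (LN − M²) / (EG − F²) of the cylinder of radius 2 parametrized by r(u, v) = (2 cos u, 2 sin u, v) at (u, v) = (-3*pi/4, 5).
K = 0

Coefficients of the first fundamental form: E = 4, F = 0, G = 1.
Coefficients of the second fundamental form: L = -2, M = 0, N = 0.
Assemble K = (LN − M²)/(EG − F²) = 0. At (u, v) = (-3*pi/4, 5): K = 0.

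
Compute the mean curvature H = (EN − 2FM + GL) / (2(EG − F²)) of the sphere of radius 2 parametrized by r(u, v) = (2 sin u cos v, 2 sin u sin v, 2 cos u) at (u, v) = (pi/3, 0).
H = -1/2

With E = 4, F = 0, G = 4*sin(u)^2, L = -2*sin(u)/Abs(sin(u)), M = 0, N = -2*sin(u)^3/Abs(sin(u)), assemble
  H = (EN − 2FM + GL) / (2(EG − F²)) = -sin(u)/(2*Abs(sin(u))).
At (u, v) = (pi/3, 0): H = -1/2.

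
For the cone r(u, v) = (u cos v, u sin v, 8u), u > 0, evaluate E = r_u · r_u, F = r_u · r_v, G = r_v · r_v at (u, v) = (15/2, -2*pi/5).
E = 65;  F = 0;  G = 225/4

Partials: r_u = (cos(v), sin(v), 8), r_v = (-u*sin(v), u*cos(v), 0). As functions of (u, v):
  E = r_u · r_u = 65,
  F = r_u · r_v = 0,
  G = r_v · r_v = u^2.
Evaluating at (u, v) = (15/2, -2*pi/5): E = 65, F = 0, G = 225/4.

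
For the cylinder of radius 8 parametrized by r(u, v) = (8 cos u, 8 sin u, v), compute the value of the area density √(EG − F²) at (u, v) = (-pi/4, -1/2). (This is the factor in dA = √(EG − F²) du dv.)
√(EG − F²)|_{(-pi/4, -1/2)} = 8

E = 64, F = 0, G = 1, so EG − F² = 64. Taking the positive square root: √(EG − F²) = 8. At (u, v) = (-pi/4, -1/2): 8.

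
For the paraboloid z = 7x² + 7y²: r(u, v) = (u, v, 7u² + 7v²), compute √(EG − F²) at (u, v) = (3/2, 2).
√(EG − F²)|_{(3/2, 2)} = sqrt(1226)

E = 196*u^2 + 1, F = 196*u*v, G = 196*v^2 + 1; EG − F² = 196*u^2 + 196*v^2 + 1; √(EG − F²) = sqrt(196*u^2 + 196*v^2 + 1). At the given point: sqrt(1226).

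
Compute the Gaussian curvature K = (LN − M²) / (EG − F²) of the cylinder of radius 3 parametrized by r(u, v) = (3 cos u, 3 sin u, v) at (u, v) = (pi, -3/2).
K = 0

Coefficients of the first fundamental form: E = 9, F = 0, G = 1.
Coefficients of the second fundamental form: L = -3, M = 0, N = 0.
Assemble K = (LN − M²)/(EG − F²) = 0. At (u, v) = (pi, -3/2): K = 0.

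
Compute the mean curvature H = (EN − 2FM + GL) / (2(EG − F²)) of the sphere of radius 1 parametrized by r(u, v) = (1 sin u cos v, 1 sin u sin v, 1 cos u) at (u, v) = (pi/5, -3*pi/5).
H = -1

With E = 1, F = 0, G = sin(u)^2, L = -sin(u)/Abs(sin(u)), M = 0, N = -sin(u)^3/Abs(sin(u)), assemble
  H = (EN − 2FM + GL) / (2(EG − F²)) = -sin(u)/Abs(sin(u)).
At (u, v) = (pi/5, -3*pi/5): H = -1.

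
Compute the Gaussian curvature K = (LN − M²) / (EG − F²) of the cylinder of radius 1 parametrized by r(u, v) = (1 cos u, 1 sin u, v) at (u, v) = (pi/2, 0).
K = 0

Coefficients of the first fundamental form: E = 1, F = 0, G = 1.
Coefficients of the second fundamental form: L = -1, M = 0, N = 0.
Assemble K = (LN − M²)/(EG − F²) = 0. At (u, v) = (pi/2, 0): K = 0.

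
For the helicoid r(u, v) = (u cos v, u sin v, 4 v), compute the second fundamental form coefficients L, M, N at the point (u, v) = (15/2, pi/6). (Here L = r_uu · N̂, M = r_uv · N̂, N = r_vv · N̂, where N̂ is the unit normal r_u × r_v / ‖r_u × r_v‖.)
L = 0;  M = -8/17;  N = 0

Compute the unit normal N̂(u, v) = (4*sin(v)/sqrt(u^2 + 16), -4*cos(v)/sqrt(u^2 + 16), u/sqrt(u^2 + 16)), and the second partials r_uu, r_uv, r_vv. Take dot products:
  L(u, v) = r_uu · N̂ = 0,
  M(u, v) = r_uv · N̂ = -4/sqrt(u^2 + 16),
  N(u, v) = r_vv · N̂ = 0.
Evaluating at (u, v) = (15/2, pi/6):
  L = 0, M = -8/17, N = 0.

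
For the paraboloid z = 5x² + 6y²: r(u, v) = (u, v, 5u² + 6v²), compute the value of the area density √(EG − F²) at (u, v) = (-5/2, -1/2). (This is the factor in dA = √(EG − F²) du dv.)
√(EG − F²)|_{(-5/2, -1/2)} = sqrt(662)

E = 100*u^2 + 1, F = 120*u*v, G = 144*v^2 + 1, so EG − F² = 100*u^2 + 144*v^2 + 1. Taking the positive square root: √(EG − F²) = sqrt(100*u^2 + 144*v^2 + 1). At (u, v) = (-5/2, -1/2): sqrt(662).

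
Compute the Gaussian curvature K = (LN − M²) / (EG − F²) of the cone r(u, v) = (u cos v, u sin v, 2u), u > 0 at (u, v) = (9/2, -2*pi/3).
K = 0

Coefficients of the first fundamental form: E = 5, F = 0, G = u^2.
Coefficients of the second fundamental form: L = 0, M = 0, N = 2*sqrt(5)*u^2/(5*Abs(u)).
Assemble K = (LN − M²)/(EG − F²) = 0. At (u, v) = (9/2, -2*pi/3): K = 0.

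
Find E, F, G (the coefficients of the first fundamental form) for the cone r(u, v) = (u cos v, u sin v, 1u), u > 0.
E = 2;  F = 0;  G = u^2

Compute partials: r_u = (cos(v), sin(v), 1), r_v = (-u*sin(v), u*cos(v), 0). Then
  E = r_u · r_u = 2,
  F = r_u · r_v = 0,
  G = r_v · r_v = u^2.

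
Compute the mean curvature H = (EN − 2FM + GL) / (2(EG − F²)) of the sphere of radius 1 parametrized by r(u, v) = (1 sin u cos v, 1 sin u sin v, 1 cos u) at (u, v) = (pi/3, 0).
H = -1

With E = 1, F = 0, G = sin(u)^2, L = -sin(u)/Abs(sin(u)), M = 0, N = -sin(u)^3/Abs(sin(u)), assemble
  H = (EN − 2FM + GL) / (2(EG − F²)) = -sin(u)/Abs(sin(u)).
At (u, v) = (pi/3, 0): H = -1.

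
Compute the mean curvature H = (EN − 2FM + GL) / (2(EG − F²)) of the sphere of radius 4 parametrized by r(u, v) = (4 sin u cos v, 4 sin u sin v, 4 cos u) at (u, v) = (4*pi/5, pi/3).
H = -1/4

With E = 16, F = 0, G = 16*sin(u)^2, L = -4*sin(u)/Abs(sin(u)), M = 0, N = -4*sin(u)^3/Abs(sin(u)), assemble
  H = (EN − 2FM + GL) / (2(EG − F²)) = -sin(u)/(4*Abs(sin(u))).
At (u, v) = (4*pi/5, pi/3): H = -1/4.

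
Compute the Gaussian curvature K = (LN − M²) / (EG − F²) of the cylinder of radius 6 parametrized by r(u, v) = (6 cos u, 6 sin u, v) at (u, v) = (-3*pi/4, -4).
K = 0

Coefficients of the first fundamental form: E = 36, F = 0, G = 1.
Coefficients of the second fundamental form: L = -6, M = 0, N = 0.
Assemble K = (LN − M²)/(EG − F²) = 0. At (u, v) = (-3*pi/4, -4): K = 0.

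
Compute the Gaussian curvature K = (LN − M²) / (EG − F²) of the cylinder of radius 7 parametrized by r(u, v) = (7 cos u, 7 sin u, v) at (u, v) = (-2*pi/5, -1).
K = 0

Coefficients of the first fundamental form: E = 49, F = 0, G = 1.
Coefficients of the second fundamental form: L = -7, M = 0, N = 0.
Assemble K = (LN − M²)/(EG − F²) = 0. At (u, v) = (-2*pi/5, -1): K = 0.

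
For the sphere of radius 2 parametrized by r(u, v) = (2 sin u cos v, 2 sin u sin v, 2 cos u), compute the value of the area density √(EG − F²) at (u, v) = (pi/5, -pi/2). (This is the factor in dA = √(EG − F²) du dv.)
√(EG − F²)|_{(pi/5, -pi/2)} = sqrt(10 - 2*sqrt(5))

E = 4, F = 0, G = 4*sin(u)^2, so EG − F² = 16*sin(u)^2. Taking the positive square root: √(EG − F²) = 4*Abs(sin(u)). At (u, v) = (pi/5, -pi/2): sqrt(10 - 2*sqrt(5)).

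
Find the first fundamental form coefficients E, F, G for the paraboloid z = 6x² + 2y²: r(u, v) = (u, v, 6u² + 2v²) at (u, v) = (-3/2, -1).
E = 325;  F = 72;  G = 17

Partials: r_u = (1, 0, 12*u), r_v = (0, 1, 4*v). As functions of (u, v):
  E = r_u · r_u = 144*u^2 + 1,
  F = r_u · r_v = 48*u*v,
  G = r_v · r_v = 16*v^2 + 1.
Evaluating at (u, v) = (-3/2, -1): E = 325, F = 72, G = 17.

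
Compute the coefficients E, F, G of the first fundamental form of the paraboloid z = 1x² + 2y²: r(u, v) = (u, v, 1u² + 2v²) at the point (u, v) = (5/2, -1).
E = 26;  F = -20;  G = 17

Partials: r_u = (1, 0, 2*u), r_v = (0, 1, 4*v). As functions of (u, v):
  E = r_u · r_u = 4*u^2 + 1,
  F = r_u · r_v = 8*u*v,
  G = r_v · r_v = 16*v^2 + 1.
Evaluating at (u, v) = (5/2, -1): E = 26, F = -20, G = 17.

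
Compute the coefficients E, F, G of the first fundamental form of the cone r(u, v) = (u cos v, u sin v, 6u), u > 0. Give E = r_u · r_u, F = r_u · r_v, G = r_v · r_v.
E = 37;  F = 0;  G = u^2

Compute partials: r_u = (cos(v), sin(v), 6), r_v = (-u*sin(v), u*cos(v), 0). Then
  E = r_u · r_u = 37,
  F = r_u · r_v = 0,
  G = r_v · r_v = u^2.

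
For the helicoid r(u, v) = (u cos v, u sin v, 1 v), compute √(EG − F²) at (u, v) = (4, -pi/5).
√(EG − F²)|_{(4, -pi/5)} = sqrt(17)

E = 1, F = 0, G = u^2 + 1; EG − F² = u^2 + 1; √(EG − F²) = sqrt(u^2 + 1). At the given point: sqrt(17).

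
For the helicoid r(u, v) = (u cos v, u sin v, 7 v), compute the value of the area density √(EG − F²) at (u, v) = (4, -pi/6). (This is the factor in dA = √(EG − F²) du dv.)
√(EG − F²)|_{(4, -pi/6)} = sqrt(65)

E = 1, F = 0, G = u^2 + 49, so EG − F² = u^2 + 49. Taking the positive square root: √(EG − F²) = sqrt(u^2 + 49). At (u, v) = (4, -pi/6): sqrt(65).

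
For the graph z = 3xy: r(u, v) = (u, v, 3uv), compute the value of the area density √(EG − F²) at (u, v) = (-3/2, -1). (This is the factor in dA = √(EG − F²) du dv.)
√(EG − F²)|_{(-3/2, -1)} = 11/2

E = 9*v^2 + 1, F = 9*u*v, G = 9*u^2 + 1, so EG − F² = 9*u^2 + 9*v^2 + 1. Taking the positive square root: √(EG − F²) = sqrt(9*u^2 + 9*v^2 + 1). At (u, v) = (-3/2, -1): 11/2.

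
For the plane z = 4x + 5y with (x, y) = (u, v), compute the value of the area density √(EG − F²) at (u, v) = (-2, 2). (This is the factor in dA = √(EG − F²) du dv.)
√(EG − F²)|_{(-2, 2)} = sqrt(42)

E = 17, F = 20, G = 26, so EG − F² = 42. Taking the positive square root: √(EG − F²) = sqrt(42). At (u, v) = (-2, 2): sqrt(42).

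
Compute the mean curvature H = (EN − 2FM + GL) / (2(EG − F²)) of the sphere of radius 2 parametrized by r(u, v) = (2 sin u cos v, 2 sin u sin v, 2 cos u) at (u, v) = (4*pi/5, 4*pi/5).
H = -1/2

With E = 4, F = 0, G = 4*sin(u)^2, L = -2*sin(u)/Abs(sin(u)), M = 0, N = -2*sin(u)^3/Abs(sin(u)), assemble
  H = (EN − 2FM + GL) / (2(EG − F²)) = -sin(u)/(2*Abs(sin(u))).
At (u, v) = (4*pi/5, 4*pi/5): H = -1/2.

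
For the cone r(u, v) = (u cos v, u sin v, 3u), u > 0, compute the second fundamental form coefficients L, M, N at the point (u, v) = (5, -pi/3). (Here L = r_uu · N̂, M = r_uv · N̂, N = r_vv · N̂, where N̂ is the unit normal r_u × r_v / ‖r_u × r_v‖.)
L = 0;  M = 0;  N = 3*sqrt(10)/2

Compute the unit normal N̂(u, v) = (-3*sqrt(10)*u*cos(v)/(10*Abs(u)), -3*sqrt(10)*u*sin(v)/(10*Abs(u)), sqrt(10)*u/(10*Abs(u))), and the second partials r_uu, r_uv, r_vv. Take dot products:
  L(u, v) = r_uu · N̂ = 0,
  M(u, v) = r_uv · N̂ = 0,
  N(u, v) = r_vv · N̂ = 3*sqrt(10)*u^2/(10*Abs(u)).
Evaluating at (u, v) = (5, -pi/3):
  L = 0, M = 0, N = 3*sqrt(10)/2.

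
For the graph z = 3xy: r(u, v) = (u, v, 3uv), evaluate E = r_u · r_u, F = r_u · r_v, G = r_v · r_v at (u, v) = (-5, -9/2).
E = 733/4;  F = 405/2;  G = 226

Partials: r_u = (1, 0, 3*v), r_v = (0, 1, 3*u). As functions of (u, v):
  E = r_u · r_u = 9*v^2 + 1,
  F = r_u · r_v = 9*u*v,
  G = r_v · r_v = 9*u^2 + 1.
Evaluating at (u, v) = (-5, -9/2): E = 733/4, F = 405/2, G = 226.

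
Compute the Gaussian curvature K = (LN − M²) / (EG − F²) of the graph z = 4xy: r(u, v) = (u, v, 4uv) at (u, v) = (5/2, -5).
K = -16/251001

Coefficients of the first fundamental form: E = 16*v^2 + 1, F = 16*u*v, G = 16*u^2 + 1.
Coefficients of the second fundamental form: L = 0, M = 4/sqrt(16*u^2 + 16*v^2 + 1), N = 0.
Assemble K = (LN − M²)/(EG − F²) = -16/(256*u^4 + 512*u^2*v^2 + 32*u^2 + 256*v^4 + 32*v^2 + 1). At (u, v) = (5/2, -5): K = -16/251001.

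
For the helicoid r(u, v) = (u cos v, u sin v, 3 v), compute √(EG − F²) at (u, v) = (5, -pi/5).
√(EG − F²)|_{(5, -pi/5)} = sqrt(34)

E = 1, F = 0, G = u^2 + 9; EG − F² = u^2 + 9; √(EG − F²) = sqrt(u^2 + 9). At the given point: sqrt(34).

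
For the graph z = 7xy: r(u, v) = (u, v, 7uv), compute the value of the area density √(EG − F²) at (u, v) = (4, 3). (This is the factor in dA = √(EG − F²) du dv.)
√(EG − F²)|_{(4, 3)} = sqrt(1226)

E = 49*v^2 + 1, F = 49*u*v, G = 49*u^2 + 1, so EG − F² = 49*u^2 + 49*v^2 + 1. Taking the positive square root: √(EG − F²) = sqrt(49*u^2 + 49*v^2 + 1). At (u, v) = (4, 3): sqrt(1226).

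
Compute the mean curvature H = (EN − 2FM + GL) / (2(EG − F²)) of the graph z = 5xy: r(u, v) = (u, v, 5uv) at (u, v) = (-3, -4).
H = -375*sqrt(626)/97969

With E = 25*v^2 + 1, F = 25*u*v, G = 25*u^2 + 1, L = 0, M = 5/sqrt(25*u^2 + 25*v^2 + 1), N = 0, assemble
  H = (EN − 2FM + GL) / (2(EG − F²)) = -125*u*v/(25*u^2 + 25*v^2 + 1)^(3/2).
At (u, v) = (-3, -4): H = -375*sqrt(626)/97969.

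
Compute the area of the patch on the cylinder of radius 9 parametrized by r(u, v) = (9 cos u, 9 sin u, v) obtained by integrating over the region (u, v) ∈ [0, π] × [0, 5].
Area = 45*pi

Area = ∫∫ √(EG − F²) du dv with √(EG − F²) = 9. Integrating over [0, π] × [0, 5] gives 45*pi.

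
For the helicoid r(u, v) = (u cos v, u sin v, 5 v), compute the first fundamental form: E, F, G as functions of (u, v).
E = 1;  F = 0;  G = u^2 + 25

Compute partials: r_u = (cos(v), sin(v), 0), r_v = (-u*sin(v), u*cos(v), 5). Then
  E = r_u · r_u = 1,
  F = r_u · r_v = 0,
  G = r_v · r_v = u^2 + 25.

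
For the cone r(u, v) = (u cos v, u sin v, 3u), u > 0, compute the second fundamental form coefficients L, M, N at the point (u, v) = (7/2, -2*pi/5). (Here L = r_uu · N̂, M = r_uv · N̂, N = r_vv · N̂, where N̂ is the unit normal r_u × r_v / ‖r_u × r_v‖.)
L = 0;  M = 0;  N = 21*sqrt(10)/20

Compute the unit normal N̂(u, v) = (-3*sqrt(10)*u*cos(v)/(10*Abs(u)), -3*sqrt(10)*u*sin(v)/(10*Abs(u)), sqrt(10)*u/(10*Abs(u))), and the second partials r_uu, r_uv, r_vv. Take dot products:
  L(u, v) = r_uu · N̂ = 0,
  M(u, v) = r_uv · N̂ = 0,
  N(u, v) = r_vv · N̂ = 3*sqrt(10)*u^2/(10*Abs(u)).
Evaluating at (u, v) = (7/2, -2*pi/5):
  L = 0, M = 0, N = 21*sqrt(10)/20.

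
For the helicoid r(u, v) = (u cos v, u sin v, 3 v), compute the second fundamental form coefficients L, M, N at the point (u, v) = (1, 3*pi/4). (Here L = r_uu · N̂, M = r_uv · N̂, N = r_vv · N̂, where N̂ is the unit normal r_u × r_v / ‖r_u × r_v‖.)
L = 0;  M = -3*sqrt(10)/10;  N = 0

Compute the unit normal N̂(u, v) = (3*sin(v)/sqrt(u^2 + 9), -3*cos(v)/sqrt(u^2 + 9), u/sqrt(u^2 + 9)), and the second partials r_uu, r_uv, r_vv. Take dot products:
  L(u, v) = r_uu · N̂ = 0,
  M(u, v) = r_uv · N̂ = -3/sqrt(u^2 + 9),
  N(u, v) = r_vv · N̂ = 0.
Evaluating at (u, v) = (1, 3*pi/4):
  L = 0, M = -3*sqrt(10)/10, N = 0.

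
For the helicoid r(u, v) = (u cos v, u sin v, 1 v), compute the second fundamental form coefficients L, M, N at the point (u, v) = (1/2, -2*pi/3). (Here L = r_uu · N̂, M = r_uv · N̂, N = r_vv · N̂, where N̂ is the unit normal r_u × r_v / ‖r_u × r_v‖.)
L = 0;  M = -2*sqrt(5)/5;  N = 0

Compute the unit normal N̂(u, v) = (sin(v)/sqrt(u^2 + 1), -cos(v)/sqrt(u^2 + 1), u/sqrt(u^2 + 1)), and the second partials r_uu, r_uv, r_vv. Take dot products:
  L(u, v) = r_uu · N̂ = 0,
  M(u, v) = r_uv · N̂ = -1/sqrt(u^2 + 1),
  N(u, v) = r_vv · N̂ = 0.
Evaluating at (u, v) = (1/2, -2*pi/3):
  L = 0, M = -2*sqrt(5)/5, N = 0.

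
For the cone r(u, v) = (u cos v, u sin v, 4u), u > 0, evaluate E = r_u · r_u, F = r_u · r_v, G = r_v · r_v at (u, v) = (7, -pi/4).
E = 17;  F = 0;  G = 49

Partials: r_u = (cos(v), sin(v), 4), r_v = (-u*sin(v), u*cos(v), 0). As functions of (u, v):
  E = r_u · r_u = 17,
  F = r_u · r_v = 0,
  G = r_v · r_v = u^2.
Evaluating at (u, v) = (7, -pi/4): E = 17, F = 0, G = 49.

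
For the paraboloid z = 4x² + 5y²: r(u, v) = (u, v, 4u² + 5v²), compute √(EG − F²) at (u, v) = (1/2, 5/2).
√(EG − F²)|_{(1/2, 5/2)} = sqrt(642)

E = 64*u^2 + 1, F = 80*u*v, G = 100*v^2 + 1; EG − F² = 64*u^2 + 100*v^2 + 1; √(EG − F²) = sqrt(64*u^2 + 100*v^2 + 1). At the given point: sqrt(642).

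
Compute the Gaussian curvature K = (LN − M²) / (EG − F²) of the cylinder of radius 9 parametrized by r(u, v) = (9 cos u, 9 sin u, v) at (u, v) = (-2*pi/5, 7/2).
K = 0

Coefficients of the first fundamental form: E = 81, F = 0, G = 1.
Coefficients of the second fundamental form: L = -9, M = 0, N = 0.
Assemble K = (LN − M²)/(EG − F²) = 0. At (u, v) = (-2*pi/5, 7/2): K = 0.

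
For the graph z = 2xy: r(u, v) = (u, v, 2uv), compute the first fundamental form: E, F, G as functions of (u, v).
E = 4*v^2 + 1;  F = 4*u*v;  G = 4*u^2 + 1

Compute partials: r_u = (1, 0, 2*v), r_v = (0, 1, 2*u). Then
  E = r_u · r_u = 4*v^2 + 1,
  F = r_u · r_v = 4*u*v,
  G = r_v · r_v = 4*u^2 + 1.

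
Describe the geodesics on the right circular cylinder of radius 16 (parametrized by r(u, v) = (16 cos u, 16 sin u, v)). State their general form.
The cylinder is flat (K = 0) and locally isometric to the plane via the development (u, v) ↦ (16 u, v). Geodesics are the pre-images of straight lines: circles (v constant), vertical lines (u constant), and helices (v = c · u + d) for constants c, d.

A right cylinder has E = 16², F = 0, G = 1, so EG − F² = 16², and L = −16, M = N = 0, giving K = (LN − M²)/(EG − F²) = 0 everywhere. A flat surface is locally isometric to the Euclidean plane via the map (u, v) ↦ (16 u, v). Straight lines in the (x̃, ỹ) plane pull back to: (a) horizontal circles (v = const), (b) vertical generators (u = const), and (c) helices (16 u tan θ = v, i.e. v = c · u + d).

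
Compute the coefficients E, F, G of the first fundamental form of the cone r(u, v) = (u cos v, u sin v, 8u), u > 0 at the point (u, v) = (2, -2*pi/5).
E = 65;  F = 0;  G = 4

Partials: r_u = (cos(v), sin(v), 8), r_v = (-u*sin(v), u*cos(v), 0). As functions of (u, v):
  E = r_u · r_u = 65,
  F = r_u · r_v = 0,
  G = r_v · r_v = u^2.
Evaluating at (u, v) = (2, -2*pi/5): E = 65, F = 0, G = 4.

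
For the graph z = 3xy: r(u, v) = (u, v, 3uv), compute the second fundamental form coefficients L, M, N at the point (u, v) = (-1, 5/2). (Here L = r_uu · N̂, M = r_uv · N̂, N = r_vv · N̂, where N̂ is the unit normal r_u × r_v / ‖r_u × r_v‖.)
L = 0;  M = 6*sqrt(265)/265;  N = 0

Compute the unit normal N̂(u, v) = (-3*v/sqrt(9*u^2 + 9*v^2 + 1), -3*u/sqrt(9*u^2 + 9*v^2 + 1), 1/sqrt(9*u^2 + 9*v^2 + 1)), and the second partials r_uu, r_uv, r_vv. Take dot products:
  L(u, v) = r_uu · N̂ = 0,
  M(u, v) = r_uv · N̂ = 3/sqrt(9*u^2 + 9*v^2 + 1),
  N(u, v) = r_vv · N̂ = 0.
Evaluating at (u, v) = (-1, 5/2):
  L = 0, M = 6*sqrt(265)/265, N = 0.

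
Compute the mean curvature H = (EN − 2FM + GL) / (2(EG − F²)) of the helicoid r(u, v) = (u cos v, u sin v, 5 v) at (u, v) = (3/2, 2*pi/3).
H = 0

With E = 1, F = 0, G = u^2 + 25, L = 0, M = -5/sqrt(u^2 + 25), N = 0, assemble
  H = (EN − 2FM + GL) / (2(EG − F²)) = 0.
At (u, v) = (3/2, 2*pi/3): H = 0.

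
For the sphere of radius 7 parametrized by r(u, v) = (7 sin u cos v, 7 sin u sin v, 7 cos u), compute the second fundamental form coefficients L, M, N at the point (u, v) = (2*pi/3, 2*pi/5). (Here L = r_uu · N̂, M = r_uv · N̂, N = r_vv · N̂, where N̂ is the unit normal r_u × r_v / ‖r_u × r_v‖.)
L = -7;  M = 0;  N = -21/4

Compute the unit normal N̂(u, v) = (sin(u)^2*cos(v)/Abs(sin(u)), sin(u)^2*sin(v)/Abs(sin(u)), sin(2*u)/(2*Abs(sin(u)))), and the second partials r_uu, r_uv, r_vv. Take dot products:
  L(u, v) = r_uu · N̂ = -7*sin(u)/Abs(sin(u)),
  M(u, v) = r_uv · N̂ = 0,
  N(u, v) = r_vv · N̂ = -7*sin(u)^3/Abs(sin(u)).
Evaluating at (u, v) = (2*pi/3, 2*pi/5):
  L = -7, M = 0, N = -21/4.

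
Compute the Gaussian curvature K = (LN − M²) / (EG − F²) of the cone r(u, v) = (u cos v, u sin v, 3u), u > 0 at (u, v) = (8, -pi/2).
K = 0

Coefficients of the first fundamental form: E = 10, F = 0, G = u^2.
Coefficients of the second fundamental form: L = 0, M = 0, N = 3*sqrt(10)*u^2/(10*Abs(u)).
Assemble K = (LN − M²)/(EG − F²) = 0. At (u, v) = (8, -pi/2): K = 0.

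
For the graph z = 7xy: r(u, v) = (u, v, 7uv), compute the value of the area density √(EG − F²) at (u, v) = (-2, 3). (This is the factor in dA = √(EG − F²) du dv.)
√(EG − F²)|_{(-2, 3)} = sqrt(638)

E = 49*v^2 + 1, F = 49*u*v, G = 49*u^2 + 1, so EG − F² = 49*u^2 + 49*v^2 + 1. Taking the positive square root: √(EG − F²) = sqrt(49*u^2 + 49*v^2 + 1). At (u, v) = (-2, 3): sqrt(638).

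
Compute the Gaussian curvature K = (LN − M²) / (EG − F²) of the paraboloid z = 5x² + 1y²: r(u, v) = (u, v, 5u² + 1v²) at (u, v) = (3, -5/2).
K = 5/214369

Coefficients of the first fundamental form: E = 100*u^2 + 1, F = 20*u*v, G = 4*v^2 + 1.
Coefficients of the second fundamental form: L = 10/sqrt(100*u^2 + 4*v^2 + 1), M = 0, N = 2/sqrt(100*u^2 + 4*v^2 + 1).
Assemble K = (LN − M²)/(EG − F²) = 20/(10000*u^4 + 800*u^2*v^2 + 200*u^2 + 16*v^4 + 8*v^2 + 1). At (u, v) = (3, -5/2): K = 5/214369.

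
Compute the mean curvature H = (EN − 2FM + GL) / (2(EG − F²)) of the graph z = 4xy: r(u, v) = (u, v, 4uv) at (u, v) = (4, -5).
H = 1280*sqrt(73)/143883

With E = 16*v^2 + 1, F = 16*u*v, G = 16*u^2 + 1, L = 0, M = 4/sqrt(16*u^2 + 16*v^2 + 1), N = 0, assemble
  H = (EN − 2FM + GL) / (2(EG − F²)) = -64*u*v/(16*u^2 + 16*v^2 + 1)^(3/2).
At (u, v) = (4, -5): H = 1280*sqrt(73)/143883.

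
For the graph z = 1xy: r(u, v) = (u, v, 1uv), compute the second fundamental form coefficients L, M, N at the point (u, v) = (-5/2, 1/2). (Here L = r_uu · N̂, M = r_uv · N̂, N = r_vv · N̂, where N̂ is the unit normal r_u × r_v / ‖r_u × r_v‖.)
L = 0;  M = sqrt(30)/15;  N = 0

Compute the unit normal N̂(u, v) = (-v/sqrt(u^2 + v^2 + 1), -u/sqrt(u^2 + v^2 + 1), 1/sqrt(u^2 + v^2 + 1)), and the second partials r_uu, r_uv, r_vv. Take dot products:
  L(u, v) = r_uu · N̂ = 0,
  M(u, v) = r_uv · N̂ = 1/sqrt(u^2 + v^2 + 1),
  N(u, v) = r_vv · N̂ = 0.
Evaluating at (u, v) = (-5/2, 1/2):
  L = 0, M = sqrt(30)/15, N = 0.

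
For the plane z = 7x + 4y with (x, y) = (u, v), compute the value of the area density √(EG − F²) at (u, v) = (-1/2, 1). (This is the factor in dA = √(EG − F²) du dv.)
√(EG − F²)|_{(-1/2, 1)} = sqrt(66)

E = 50, F = 28, G = 17, so EG − F² = 66. Taking the positive square root: √(EG − F²) = sqrt(66). At (u, v) = (-1/2, 1): sqrt(66).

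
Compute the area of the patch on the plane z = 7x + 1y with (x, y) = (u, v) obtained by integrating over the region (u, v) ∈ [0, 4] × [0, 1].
Area = 4*sqrt(51)

Area = ∫∫ √(EG − F²) du dv with √(EG − F²) = sqrt(51). Integrating over [0, 4] × [0, 1] gives 4*sqrt(51).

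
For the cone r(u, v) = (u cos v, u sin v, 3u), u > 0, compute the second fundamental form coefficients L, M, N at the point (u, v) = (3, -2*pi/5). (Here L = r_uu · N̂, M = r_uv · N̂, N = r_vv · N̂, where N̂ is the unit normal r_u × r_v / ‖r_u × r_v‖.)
L = 0;  M = 0;  N = 9*sqrt(10)/10

Compute the unit normal N̂(u, v) = (-3*sqrt(10)*u*cos(v)/(10*Abs(u)), -3*sqrt(10)*u*sin(v)/(10*Abs(u)), sqrt(10)*u/(10*Abs(u))), and the second partials r_uu, r_uv, r_vv. Take dot products:
  L(u, v) = r_uu · N̂ = 0,
  M(u, v) = r_uv · N̂ = 0,
  N(u, v) = r_vv · N̂ = 3*sqrt(10)*u^2/(10*Abs(u)).
Evaluating at (u, v) = (3, -2*pi/5):
  L = 0, M = 0, N = 9*sqrt(10)/10.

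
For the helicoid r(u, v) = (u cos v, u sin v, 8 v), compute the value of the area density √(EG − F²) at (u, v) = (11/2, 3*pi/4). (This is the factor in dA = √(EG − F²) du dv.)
√(EG − F²)|_{(11/2, 3*pi/4)} = sqrt(377)/2

E = 1, F = 0, G = u^2 + 64, so EG − F² = u^2 + 64. Taking the positive square root: √(EG − F²) = sqrt(u^2 + 64). At (u, v) = (11/2, 3*pi/4): sqrt(377)/2.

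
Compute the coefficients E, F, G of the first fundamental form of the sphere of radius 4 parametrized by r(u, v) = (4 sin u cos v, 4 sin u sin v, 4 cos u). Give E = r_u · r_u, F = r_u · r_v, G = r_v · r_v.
E = 16;  F = 0;  G = 16*sin(u)^2

Compute partials: r_u = (4*cos(u)*cos(v), 4*sin(v)*cos(u), -4*sin(u)), r_v = (-4*sin(u)*sin(v), 4*sin(u)*cos(v), 0). Then
  E = r_u · r_u = 16,
  F = r_u · r_v = 0,
  G = r_v · r_v = 16*sin(u)^2.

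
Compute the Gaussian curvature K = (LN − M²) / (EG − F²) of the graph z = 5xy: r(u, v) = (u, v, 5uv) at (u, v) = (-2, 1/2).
K = -400/184041

Coefficients of the first fundamental form: E = 25*v^2 + 1, F = 25*u*v, G = 25*u^2 + 1.
Coefficients of the second fundamental form: L = 0, M = 5/sqrt(25*u^2 + 25*v^2 + 1), N = 0.
Assemble K = (LN − M²)/(EG − F²) = -25/(625*u^4 + 1250*u^2*v^2 + 50*u^2 + 625*v^4 + 50*v^2 + 1). At (u, v) = (-2, 1/2): K = -400/184041.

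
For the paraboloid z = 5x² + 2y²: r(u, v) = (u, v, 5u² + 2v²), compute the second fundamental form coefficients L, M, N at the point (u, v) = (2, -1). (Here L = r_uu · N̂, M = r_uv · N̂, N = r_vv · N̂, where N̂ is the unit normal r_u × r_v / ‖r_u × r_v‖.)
L = 10*sqrt(417)/417;  M = 0;  N = 4*sqrt(417)/417

Compute the unit normal N̂(u, v) = (-10*u/sqrt(100*u^2 + 16*v^2 + 1), -4*v/sqrt(100*u^2 + 16*v^2 + 1), 1/sqrt(100*u^2 + 16*v^2 + 1)), and the second partials r_uu, r_uv, r_vv. Take dot products:
  L(u, v) = r_uu · N̂ = 10/sqrt(100*u^2 + 16*v^2 + 1),
  M(u, v) = r_uv · N̂ = 0,
  N(u, v) = r_vv · N̂ = 4/sqrt(100*u^2 + 16*v^2 + 1).
Evaluating at (u, v) = (2, -1):
  L = 10*sqrt(417)/417, M = 0, N = 4*sqrt(417)/417.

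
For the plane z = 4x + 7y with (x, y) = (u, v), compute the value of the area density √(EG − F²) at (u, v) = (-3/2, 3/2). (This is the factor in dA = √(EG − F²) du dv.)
√(EG − F²)|_{(-3/2, 3/2)} = sqrt(66)

E = 17, F = 28, G = 50, so EG − F² = 66. Taking the positive square root: √(EG − F²) = sqrt(66). At (u, v) = (-3/2, 3/2): sqrt(66).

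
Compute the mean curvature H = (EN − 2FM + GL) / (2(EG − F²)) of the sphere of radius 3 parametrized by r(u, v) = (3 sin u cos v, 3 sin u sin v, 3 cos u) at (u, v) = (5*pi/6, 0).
H = -1/3

With E = 9, F = 0, G = 9*sin(u)^2, L = -3*sin(u)/Abs(sin(u)), M = 0, N = -3*sin(u)^3/Abs(sin(u)), assemble
  H = (EN − 2FM + GL) / (2(EG − F²)) = -sin(u)/(3*Abs(sin(u))).
At (u, v) = (5*pi/6, 0): H = -1/3.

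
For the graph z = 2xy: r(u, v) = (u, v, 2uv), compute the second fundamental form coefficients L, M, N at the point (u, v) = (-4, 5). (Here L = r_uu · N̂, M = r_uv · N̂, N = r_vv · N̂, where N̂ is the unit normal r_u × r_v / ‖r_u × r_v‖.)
L = 0;  M = 2*sqrt(165)/165;  N = 0

Compute the unit normal N̂(u, v) = (-2*v/sqrt(4*u^2 + 4*v^2 + 1), -2*u/sqrt(4*u^2 + 4*v^2 + 1), 1/sqrt(4*u^2 + 4*v^2 + 1)), and the second partials r_uu, r_uv, r_vv. Take dot products:
  L(u, v) = r_uu · N̂ = 0,
  M(u, v) = r_uv · N̂ = 2/sqrt(4*u^2 + 4*v^2 + 1),
  N(u, v) = r_vv · N̂ = 0.
Evaluating at (u, v) = (-4, 5):
  L = 0, M = 2*sqrt(165)/165, N = 0.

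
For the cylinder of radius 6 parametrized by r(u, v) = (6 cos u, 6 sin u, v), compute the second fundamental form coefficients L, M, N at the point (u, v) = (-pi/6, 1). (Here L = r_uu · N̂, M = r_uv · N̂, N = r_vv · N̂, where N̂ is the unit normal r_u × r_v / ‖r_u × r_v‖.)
L = -6;  M = 0;  N = 0

Compute the unit normal N̂(u, v) = (cos(u), sin(u), 0), and the second partials r_uu, r_uv, r_vv. Take dot products:
  L(u, v) = r_uu · N̂ = -6,
  M(u, v) = r_uv · N̂ = 0,
  N(u, v) = r_vv · N̂ = 0.
Evaluating at (u, v) = (-pi/6, 1):
  L = -6, M = 0, N = 0.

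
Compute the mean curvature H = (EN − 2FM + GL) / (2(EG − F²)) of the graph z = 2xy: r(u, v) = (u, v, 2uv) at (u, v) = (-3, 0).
H = 0

With E = 4*v^2 + 1, F = 4*u*v, G = 4*u^2 + 1, L = 0, M = 2/sqrt(4*u^2 + 4*v^2 + 1), N = 0, assemble
  H = (EN − 2FM + GL) / (2(EG − F²)) = -8*u*v/(4*u^2 + 4*v^2 + 1)^(3/2).
At (u, v) = (-3, 0): H = 0.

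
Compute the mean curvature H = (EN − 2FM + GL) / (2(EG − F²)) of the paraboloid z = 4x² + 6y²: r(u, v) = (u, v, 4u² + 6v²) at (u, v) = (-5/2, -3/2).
H = 3706*sqrt(29)/105125

With E = 64*u^2 + 1, F = 96*u*v, G = 144*v^2 + 1, L = 8/sqrt(64*u^2 + 144*v^2 + 1), M = 0, N = 12/sqrt(64*u^2 + 144*v^2 + 1), assemble
  H = (EN − 2FM + GL) / (2(EG − F²)) = 2*(192*u^2 + 288*v^2 + 5)/(64*u^2 + 144*v^2 + 1)^(3/2).
At (u, v) = (-5/2, -3/2): H = 3706*sqrt(29)/105125.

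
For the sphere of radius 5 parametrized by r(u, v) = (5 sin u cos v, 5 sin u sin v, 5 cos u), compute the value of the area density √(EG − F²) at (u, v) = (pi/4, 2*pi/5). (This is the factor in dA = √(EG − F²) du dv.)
√(EG − F²)|_{(pi/4, 2*pi/5)} = 25*sqrt(2)/2

E = 25, F = 0, G = 25*sin(u)^2, so EG − F² = 625*sin(u)^2. Taking the positive square root: √(EG − F²) = 25*Abs(sin(u)). At (u, v) = (pi/4, 2*pi/5): 25*sqrt(2)/2.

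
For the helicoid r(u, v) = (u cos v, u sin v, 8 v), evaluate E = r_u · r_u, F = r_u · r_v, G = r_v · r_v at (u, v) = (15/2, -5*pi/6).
E = 1;  F = 0;  G = 481/4

Partials: r_u = (cos(v), sin(v), 0), r_v = (-u*sin(v), u*cos(v), 8). As functions of (u, v):
  E = r_u · r_u = 1,
  F = r_u · r_v = 0,
  G = r_v · r_v = u^2 + 64.
Evaluating at (u, v) = (15/2, -5*pi/6): E = 1, F = 0, G = 481/4.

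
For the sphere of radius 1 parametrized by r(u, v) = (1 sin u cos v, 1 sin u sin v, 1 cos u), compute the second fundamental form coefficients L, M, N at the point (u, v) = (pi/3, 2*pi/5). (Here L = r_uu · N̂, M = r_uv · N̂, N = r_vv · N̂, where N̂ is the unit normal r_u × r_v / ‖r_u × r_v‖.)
L = -1;  M = 0;  N = -3/4

Compute the unit normal N̂(u, v) = (sin(u)^2*cos(v)/Abs(sin(u)), sin(u)^2*sin(v)/Abs(sin(u)), sin(2*u)/(2*Abs(sin(u)))), and the second partials r_uu, r_uv, r_vv. Take dot products:
  L(u, v) = r_uu · N̂ = -sin(u)/Abs(sin(u)),
  M(u, v) = r_uv · N̂ = 0,
  N(u, v) = r_vv · N̂ = -sin(u)^3/Abs(sin(u)).
Evaluating at (u, v) = (pi/3, 2*pi/5):
  L = -1, M = 0, N = -3/4.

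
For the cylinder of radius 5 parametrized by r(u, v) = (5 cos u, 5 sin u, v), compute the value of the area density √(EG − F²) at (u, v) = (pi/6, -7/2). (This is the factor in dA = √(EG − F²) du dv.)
√(EG − F²)|_{(pi/6, -7/2)} = 5

E = 25, F = 0, G = 1, so EG − F² = 25. Taking the positive square root: √(EG − F²) = 5. At (u, v) = (pi/6, -7/2): 5.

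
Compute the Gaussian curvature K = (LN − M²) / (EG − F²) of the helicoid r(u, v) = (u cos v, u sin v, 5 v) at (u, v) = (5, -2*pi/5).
K = -1/100

Coefficients of the first fundamental form: E = 1, F = 0, G = u^2 + 25.
Coefficients of the second fundamental form: L = 0, M = -5/sqrt(u^2 + 25), N = 0.
Assemble K = (LN − M²)/(EG − F²) = -25/(u^2 + 25)^2. At (u, v) = (5, -2*pi/5): K = -1/100.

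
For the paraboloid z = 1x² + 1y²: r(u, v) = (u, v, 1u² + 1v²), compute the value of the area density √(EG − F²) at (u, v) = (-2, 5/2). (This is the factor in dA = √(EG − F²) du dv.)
√(EG − F²)|_{(-2, 5/2)} = sqrt(42)

E = 4*u^2 + 1, F = 4*u*v, G = 4*v^2 + 1, so EG − F² = 4*u^2 + 4*v^2 + 1. Taking the positive square root: √(EG − F²) = sqrt(4*u^2 + 4*v^2 + 1). At (u, v) = (-2, 5/2): sqrt(42).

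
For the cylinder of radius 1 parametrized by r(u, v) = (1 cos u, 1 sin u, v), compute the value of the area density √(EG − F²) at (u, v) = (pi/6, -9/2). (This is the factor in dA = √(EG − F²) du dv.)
√(EG − F²)|_{(pi/6, -9/2)} = 1

E = 1, F = 0, G = 1, so EG − F² = 1. Taking the positive square root: √(EG − F²) = 1. At (u, v) = (pi/6, -9/2): 1.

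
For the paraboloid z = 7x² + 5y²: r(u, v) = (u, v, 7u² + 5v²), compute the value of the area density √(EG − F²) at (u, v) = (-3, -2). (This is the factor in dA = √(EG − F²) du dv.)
√(EG − F²)|_{(-3, -2)} = sqrt(2165)

E = 196*u^2 + 1, F = 140*u*v, G = 100*v^2 + 1, so EG − F² = 196*u^2 + 100*v^2 + 1. Taking the positive square root: √(EG − F²) = sqrt(196*u^2 + 100*v^2 + 1). At (u, v) = (-3, -2): sqrt(2165).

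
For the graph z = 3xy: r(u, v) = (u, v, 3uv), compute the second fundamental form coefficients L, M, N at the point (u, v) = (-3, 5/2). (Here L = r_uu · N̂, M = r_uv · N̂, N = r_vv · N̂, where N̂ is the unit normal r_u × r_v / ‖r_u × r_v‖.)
L = 0;  M = 6*sqrt(553)/553;  N = 0

Compute the unit normal N̂(u, v) = (-3*v/sqrt(9*u^2 + 9*v^2 + 1), -3*u/sqrt(9*u^2 + 9*v^2 + 1), 1/sqrt(9*u^2 + 9*v^2 + 1)), and the second partials r_uu, r_uv, r_vv. Take dot products:
  L(u, v) = r_uu · N̂ = 0,
  M(u, v) = r_uv · N̂ = 3/sqrt(9*u^2 + 9*v^2 + 1),
  N(u, v) = r_vv · N̂ = 0.
Evaluating at (u, v) = (-3, 5/2):
  L = 0, M = 6*sqrt(553)/553, N = 0.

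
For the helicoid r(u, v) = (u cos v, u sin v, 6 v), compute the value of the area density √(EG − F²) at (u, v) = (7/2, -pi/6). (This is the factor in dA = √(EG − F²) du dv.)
√(EG − F²)|_{(7/2, -pi/6)} = sqrt(193)/2

E = 1, F = 0, G = u^2 + 36, so EG − F² = u^2 + 36. Taking the positive square root: √(EG − F²) = sqrt(u^2 + 36). At (u, v) = (7/2, -pi/6): sqrt(193)/2.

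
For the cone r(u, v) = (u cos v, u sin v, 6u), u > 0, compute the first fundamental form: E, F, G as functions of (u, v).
E = 37;  F = 0;  G = u^2

Compute partials: r_u = (cos(v), sin(v), 6), r_v = (-u*sin(v), u*cos(v), 0). Then
  E = r_u · r_u = 37,
  F = r_u · r_v = 0,
  G = r_v · r_v = u^2.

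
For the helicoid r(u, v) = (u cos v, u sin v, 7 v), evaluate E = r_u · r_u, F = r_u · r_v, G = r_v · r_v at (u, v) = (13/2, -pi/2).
E = 1;  F = 0;  G = 365/4

Partials: r_u = (cos(v), sin(v), 0), r_v = (-u*sin(v), u*cos(v), 7). As functions of (u, v):
  E = r_u · r_u = 1,
  F = r_u · r_v = 0,
  G = r_v · r_v = u^2 + 49.
Evaluating at (u, v) = (13/2, -pi/2): E = 1, F = 0, G = 365/4.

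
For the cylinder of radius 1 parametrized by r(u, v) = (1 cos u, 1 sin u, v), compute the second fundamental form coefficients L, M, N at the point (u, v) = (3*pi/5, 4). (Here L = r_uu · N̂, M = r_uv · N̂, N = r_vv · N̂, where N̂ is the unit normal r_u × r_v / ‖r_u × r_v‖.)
L = -1;  M = 0;  N = 0

Compute the unit normal N̂(u, v) = (cos(u), sin(u), 0), and the second partials r_uu, r_uv, r_vv. Take dot products:
  L(u, v) = r_uu · N̂ = -1,
  M(u, v) = r_uv · N̂ = 0,
  N(u, v) = r_vv · N̂ = 0.
Evaluating at (u, v) = (3*pi/5, 4):
  L = -1, M = 0, N = 0.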